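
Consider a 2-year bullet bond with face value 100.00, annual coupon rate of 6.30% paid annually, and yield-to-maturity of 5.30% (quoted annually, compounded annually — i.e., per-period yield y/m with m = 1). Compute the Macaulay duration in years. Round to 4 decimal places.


Coupon per period c = face * coupon_rate / m = 6.300000
Periods per year m = 1; per-period yield y/m = 0.053000
Number of cashflows N = 2
Cashflows (t years, CF_t, discount factor 1/(1+y/m)^(m*t), PV):
  t = 1.0000: CF_t = 6.300000, DF = 0.949668, PV = 5.982906
  t = 2.0000: CF_t = 106.300000, DF = 0.901869, PV = 95.868630
Price P = sum_t PV_t = 101.851536
Macaulay numerator sum_t t * PV_t:
  t * PV_t at t = 1.0000: 5.982906
  t * PV_t at t = 2.0000: 191.737260
Macaulay duration D = (sum_t t * PV_t) / P = 197.720166 / 101.851536 = 1.941259

Answer: Macaulay duration = 1.9413 years


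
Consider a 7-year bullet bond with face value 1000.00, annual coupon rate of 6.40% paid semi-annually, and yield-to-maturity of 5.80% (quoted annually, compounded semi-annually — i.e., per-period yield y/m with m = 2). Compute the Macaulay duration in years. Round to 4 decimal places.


Answer: Macaulay duration = 5.7747 years

Derivation:
Coupon per period c = face * coupon_rate / m = 32.000000
Periods per year m = 2; per-period yield y/m = 0.029000
Number of cashflows N = 14
Cashflows (t years, CF_t, discount factor 1/(1+y/m)^(m*t), PV):
  t = 0.5000: CF_t = 32.000000, DF = 0.971817, PV = 31.098154
  t = 1.0000: CF_t = 32.000000, DF = 0.944429, PV = 30.221724
  t = 1.5000: CF_t = 32.000000, DF = 0.917812, PV = 29.369994
  t = 2.0000: CF_t = 32.000000, DF = 0.891946, PV = 28.542268
  t = 2.5000: CF_t = 32.000000, DF = 0.866808, PV = 27.737870
  t = 3.0000: CF_t = 32.000000, DF = 0.842379, PV = 26.956142
  t = 3.5000: CF_t = 32.000000, DF = 0.818639, PV = 26.196445
  t = 4.0000: CF_t = 32.000000, DF = 0.795567, PV = 25.458158
  t = 4.5000: CF_t = 32.000000, DF = 0.773146, PV = 24.740678
  t = 5.0000: CF_t = 32.000000, DF = 0.751357, PV = 24.043419
  t = 5.5000: CF_t = 32.000000, DF = 0.730182, PV = 23.365811
  t = 6.0000: CF_t = 32.000000, DF = 0.709603, PV = 22.707299
  t = 6.5000: CF_t = 32.000000, DF = 0.689605, PV = 22.067346
  t = 7.0000: CF_t = 1032.000000, DF = 0.670170, PV = 691.615074
Price P = sum_t PV_t = 1034.120381
Macaulay numerator sum_t t * PV_t:
  t * PV_t at t = 0.5000: 15.549077
  t * PV_t at t = 1.0000: 30.221724
  t * PV_t at t = 1.5000: 44.054991
  t * PV_t at t = 2.0000: 57.084536
  t * PV_t at t = 2.5000: 69.344674
  t * PV_t at t = 3.0000: 80.868425
  t * PV_t at t = 3.5000: 91.687557
  t * PV_t at t = 4.0000: 101.832633
  t * PV_t at t = 4.5000: 111.333053
  t * PV_t at t = 5.0000: 120.217097
  t * PV_t at t = 5.5000: 128.511959
  t * PV_t at t = 6.0000: 136.243795
  t * PV_t at t = 6.5000: 143.437750
  t * PV_t at t = 7.0000: 4841.305521
Macaulay duration D = (sum_t t * PV_t) / P = 5971.692791 / 1034.120381 = 5.774659


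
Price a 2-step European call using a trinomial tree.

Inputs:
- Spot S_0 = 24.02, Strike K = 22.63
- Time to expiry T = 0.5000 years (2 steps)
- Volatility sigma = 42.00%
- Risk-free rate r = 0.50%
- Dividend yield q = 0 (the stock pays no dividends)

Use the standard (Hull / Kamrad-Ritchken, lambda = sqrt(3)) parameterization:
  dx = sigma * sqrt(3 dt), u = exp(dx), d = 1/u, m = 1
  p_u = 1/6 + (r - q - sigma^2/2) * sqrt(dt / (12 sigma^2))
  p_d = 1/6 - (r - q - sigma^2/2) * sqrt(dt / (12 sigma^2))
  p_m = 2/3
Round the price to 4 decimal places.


dt = T/N = 0.250000; dx = sigma*sqrt(3*dt) = 0.363731
u = exp(dx) = 1.438687; d = 1/u = 0.695078
p_u = 0.138074, p_m = 0.666667, p_d = 0.195259
Discount per step: exp(-r*dt) = 0.998751
Stock lattice S(k, j) with j the centered position index:
  k=0: S(0,+0) = 24.0200
  k=1: S(1,-1) = 16.6958; S(1,+0) = 24.0200; S(1,+1) = 34.5573
  k=2: S(2,-2) = 11.6049; S(2,-1) = 16.6958; S(2,+0) = 24.0200; S(2,+1) = 34.5573; S(2,+2) = 49.7171
Terminal payoffs V(N, j) = max(S_T - K, 0):
  V(2,-2) = 0.000000; V(2,-1) = 0.000000; V(2,+0) = 1.390000; V(2,+1) = 11.927254; V(2,+2) = 27.087061
Backward induction: V(k, j) = exp(-r*dt) * [p_u * V(k+1, j+1) + p_m * V(k+1, j) + p_d * V(k+1, j-1)]
  V(1,-1) = exp(-r*dt) * [p_u*1.390000 + p_m*0.000000 + p_d*0.000000] = 0.191683
  V(1,+0) = exp(-r*dt) * [p_u*11.927254 + p_m*1.390000 + p_d*0.000000] = 2.570296
  V(1,+1) = exp(-r*dt) * [p_u*27.087061 + p_m*11.927254 + p_d*1.390000] = 11.947990
  V(0,+0) = exp(-r*dt) * [p_u*11.947990 + p_m*2.570296 + p_d*0.191683] = 3.396418

Answer: Price = V(0,0) = 3.3964


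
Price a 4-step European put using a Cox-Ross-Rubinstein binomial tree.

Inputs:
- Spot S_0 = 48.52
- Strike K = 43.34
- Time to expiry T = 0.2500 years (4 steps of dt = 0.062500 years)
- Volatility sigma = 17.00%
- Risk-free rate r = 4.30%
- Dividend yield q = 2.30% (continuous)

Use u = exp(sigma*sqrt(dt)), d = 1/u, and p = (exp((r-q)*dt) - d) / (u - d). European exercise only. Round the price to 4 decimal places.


dt = T/N = 0.062500
u = exp(sigma*sqrt(dt)) = 1.043416; d = 1/u = 0.958390
p = (exp((r-q)*dt) - d) / (u - d) = 0.504087
Discount per step: exp(-r*dt) = 0.997316
Stock lattice S(k, i) with i counting down-moves:
  k=0: S(0,0) = 48.5200
  k=1: S(1,0) = 50.6265; S(1,1) = 46.5011
  k=2: S(2,0) = 52.8246; S(2,1) = 48.5200; S(2,2) = 44.5662
  k=3: S(3,0) = 55.1180; S(3,1) = 50.6265; S(3,2) = 46.5011; S(3,3) = 42.7118
  k=4: S(4,0) = 57.5110; S(4,1) = 52.8246; S(4,2) = 48.5200; S(4,3) = 44.5662; S(4,4) = 40.9346
Terminal payoffs V(N, i) = max(K - S_T, 0):
  V(4,0) = 0.000000; V(4,1) = 0.000000; V(4,2) = 0.000000; V(4,3) = 0.000000; V(4,4) = 2.405383
Backward induction: V(k, i) = exp(-r*dt) * [p * V(k+1, i) + (1-p) * V(k+1, i+1)].
  V(3,0) = exp(-r*dt) * [p*0.000000 + (1-p)*0.000000] = 0.000000
  V(3,1) = exp(-r*dt) * [p*0.000000 + (1-p)*0.000000] = 0.000000
  V(3,2) = exp(-r*dt) * [p*0.000000 + (1-p)*0.000000] = 0.000000
  V(3,3) = exp(-r*dt) * [p*0.000000 + (1-p)*2.405383] = 1.189659
  V(2,0) = exp(-r*dt) * [p*0.000000 + (1-p)*0.000000] = 0.000000
  V(2,1) = exp(-r*dt) * [p*0.000000 + (1-p)*0.000000] = 0.000000
  V(2,2) = exp(-r*dt) * [p*0.000000 + (1-p)*1.189659] = 0.588383
  V(1,0) = exp(-r*dt) * [p*0.000000 + (1-p)*0.000000] = 0.000000
  V(1,1) = exp(-r*dt) * [p*0.000000 + (1-p)*0.588383] = 0.291004
  V(0,0) = exp(-r*dt) * [p*0.000000 + (1-p)*0.291004] = 0.143925

Answer: Price = V(0,0) = 0.1439


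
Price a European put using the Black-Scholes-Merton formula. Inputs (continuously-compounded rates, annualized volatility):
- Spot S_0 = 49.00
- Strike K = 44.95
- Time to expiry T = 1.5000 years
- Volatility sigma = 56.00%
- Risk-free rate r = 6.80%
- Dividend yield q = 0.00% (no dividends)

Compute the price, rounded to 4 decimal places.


Answer: Price = 8.2475

Derivation:
d1 = (ln(S/K) + (r - q + 0.5*sigma^2) * T) / (sigma * sqrt(T)) = 0.61743112
d2 = d1 - sigma * sqrt(T) = -0.06842600
exp(-rT) = 0.90302955; exp(-qT) = 1.00000000
P = K * exp(-rT) * N(-d2) - S_0 * exp(-qT) * N(-d1)
N(-d1) = 0.26847520; N(-d2) = 0.52727674
P = 44.9500 * 0.90302955 * 0.52727674 - 49.0000 * 1.00000000 * 0.26847520 = 8.2475


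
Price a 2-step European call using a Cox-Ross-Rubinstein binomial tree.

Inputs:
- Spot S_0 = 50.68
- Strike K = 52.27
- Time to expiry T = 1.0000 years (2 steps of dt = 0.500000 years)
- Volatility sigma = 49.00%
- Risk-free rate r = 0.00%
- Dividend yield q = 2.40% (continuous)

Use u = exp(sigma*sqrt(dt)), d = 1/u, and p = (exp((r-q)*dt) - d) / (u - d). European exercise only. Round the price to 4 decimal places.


dt = T/N = 0.500000
u = exp(sigma*sqrt(dt)) = 1.414084; d = 1/u = 0.707171
p = (exp((r-q)*dt) - d) / (u - d) = 0.397362
Discount per step: exp(-r*dt) = 1.000000
Stock lattice S(k, i) with i counting down-moves:
  k=0: S(0,0) = 50.6800
  k=1: S(1,0) = 71.6658; S(1,1) = 35.8394
  k=2: S(2,0) = 101.3415; S(2,1) = 50.6800; S(2,2) = 25.3446
Terminal payoffs V(N, i) = max(S_T - K, 0):
  V(2,0) = 49.071500; V(2,1) = 0.000000; V(2,2) = 0.000000
Backward induction: V(k, i) = exp(-r*dt) * [p * V(k+1, i) + (1-p) * V(k+1, i+1)].
  V(1,0) = exp(-r*dt) * [p*49.071500 + (1-p)*0.000000] = 19.499147
  V(1,1) = exp(-r*dt) * [p*0.000000 + (1-p)*0.000000] = 0.000000
  V(0,0) = exp(-r*dt) * [p*19.499147 + (1-p)*0.000000] = 7.748219

Answer: Price = V(0,0) = 7.7482


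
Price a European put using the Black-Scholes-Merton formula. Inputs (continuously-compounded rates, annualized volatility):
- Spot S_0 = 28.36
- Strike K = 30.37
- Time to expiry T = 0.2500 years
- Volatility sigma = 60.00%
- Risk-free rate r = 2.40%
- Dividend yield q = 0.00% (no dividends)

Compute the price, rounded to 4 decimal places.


d1 = (ln(S/K) + (r - q + 0.5*sigma^2) * T) / (sigma * sqrt(T)) = -0.05825192
d2 = d1 - sigma * sqrt(T) = -0.35825192
exp(-rT) = 0.99401796; exp(-qT) = 1.00000000
P = K * exp(-rT) * N(-d2) - S_0 * exp(-qT) * N(-d1)
N(-d1) = 0.52322602; N(-d2) = 0.63992260
P = 30.3700 * 0.99401796 * 0.63992260 - 28.3600 * 1.00000000 * 0.52322602 = 4.4795

Answer: Price = 4.4795


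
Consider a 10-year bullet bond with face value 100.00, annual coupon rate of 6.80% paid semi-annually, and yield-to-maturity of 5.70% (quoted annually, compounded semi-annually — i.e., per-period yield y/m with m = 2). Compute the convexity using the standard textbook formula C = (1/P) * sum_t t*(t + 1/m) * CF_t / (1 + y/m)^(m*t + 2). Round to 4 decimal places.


Answer: Convexity = 67.2365

Derivation:
Coupon per period c = face * coupon_rate / m = 3.400000
Periods per year m = 2; per-period yield y/m = 0.028500
Number of cashflows N = 20
Cashflows (t years, CF_t, discount factor 1/(1+y/m)^(m*t), PV):
  t = 0.5000: CF_t = 3.400000, DF = 0.972290, PV = 3.305785
  t = 1.0000: CF_t = 3.400000, DF = 0.945347, PV = 3.214181
  t = 1.5000: CF_t = 3.400000, DF = 0.919152, PV = 3.125115
  t = 2.0000: CF_t = 3.400000, DF = 0.893682, PV = 3.038517
  t = 2.5000: CF_t = 3.400000, DF = 0.868917, PV = 2.954319
  t = 3.0000: CF_t = 3.400000, DF = 0.844840, PV = 2.872454
  t = 3.5000: CF_t = 3.400000, DF = 0.821429, PV = 2.792858
  t = 4.0000: CF_t = 3.400000, DF = 0.798667, PV = 2.715467
  t = 4.5000: CF_t = 3.400000, DF = 0.776536, PV = 2.640221
  t = 5.0000: CF_t = 3.400000, DF = 0.755018, PV = 2.567060
  t = 5.5000: CF_t = 3.400000, DF = 0.734096, PV = 2.495926
  t = 6.0000: CF_t = 3.400000, DF = 0.713754, PV = 2.426763
  t = 6.5000: CF_t = 3.400000, DF = 0.693976, PV = 2.359517
  t = 7.0000: CF_t = 3.400000, DF = 0.674745, PV = 2.294134
  t = 7.5000: CF_t = 3.400000, DF = 0.656048, PV = 2.230563
  t = 8.0000: CF_t = 3.400000, DF = 0.637869, PV = 2.168753
  t = 8.5000: CF_t = 3.400000, DF = 0.620193, PV = 2.108657
  t = 9.0000: CF_t = 3.400000, DF = 0.603007, PV = 2.050225
  t = 9.5000: CF_t = 3.400000, DF = 0.586298, PV = 1.993413
  t = 10.0000: CF_t = 103.400000, DF = 0.570051, PV = 58.943323
Price P = sum_t PV_t = 108.297252
Convexity numerator sum_t t*(t + 1/m) * CF_t / (1+y/m)^(m*t + 2):
  t = 0.5000: term = 1.562558
  t = 1.0000: term = 4.557776
  t = 1.5000: term = 8.862958
  t = 2.0000: term = 14.362272
  t = 2.5000: term = 20.946435
  t = 3.0000: term = 28.512405
  t = 3.5000: term = 36.963092
  t = 4.0000: term = 46.207073
  t = 4.5000: term = 56.158329
  t = 5.0000: term = 66.735982
  t = 5.5000: term = 77.864053
  t = 6.0000: term = 89.471224
  t = 6.5000: term = 101.490612
  t = 7.0000: term = 113.859555
  t = 7.5000: term = 126.519403
  t = 8.0000: term = 139.415320
  t = 8.5000: term = 152.496097
  t = 9.0000: term = 165.713966
  t = 9.5000: term = 179.024432
  t = 10.0000: term = 5850.800976
Convexity = (1/P) * sum = 7281.524520 / 108.297252 = 67.236466


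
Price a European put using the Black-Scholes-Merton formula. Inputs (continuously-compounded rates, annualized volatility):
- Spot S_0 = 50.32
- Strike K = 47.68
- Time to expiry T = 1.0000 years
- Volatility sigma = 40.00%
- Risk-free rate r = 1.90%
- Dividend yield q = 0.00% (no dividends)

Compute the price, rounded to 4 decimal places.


Answer: Price = 6.0533

Derivation:
d1 = (ln(S/K) + (r - q + 0.5*sigma^2) * T) / (sigma * sqrt(T)) = 0.38222647
d2 = d1 - sigma * sqrt(T) = -0.01777353
exp(-rT) = 0.98117936; exp(-qT) = 1.00000000
P = K * exp(-rT) * N(-d2) - S_0 * exp(-qT) * N(-d1)
N(-d1) = 0.35114669; N(-d2) = 0.50709024
P = 47.6800 * 0.98117936 * 0.50709024 - 50.3200 * 1.00000000 * 0.35114669 = 6.0533


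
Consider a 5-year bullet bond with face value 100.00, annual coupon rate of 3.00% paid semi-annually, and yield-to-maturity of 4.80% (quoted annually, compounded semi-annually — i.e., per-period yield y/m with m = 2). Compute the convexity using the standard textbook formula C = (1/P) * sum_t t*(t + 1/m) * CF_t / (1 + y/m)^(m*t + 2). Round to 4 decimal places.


Answer: Convexity = 23.8914

Derivation:
Coupon per period c = face * coupon_rate / m = 1.500000
Periods per year m = 2; per-period yield y/m = 0.024000
Number of cashflows N = 10
Cashflows (t years, CF_t, discount factor 1/(1+y/m)^(m*t), PV):
  t = 0.5000: CF_t = 1.500000, DF = 0.976562, PV = 1.464844
  t = 1.0000: CF_t = 1.500000, DF = 0.953674, PV = 1.430511
  t = 1.5000: CF_t = 1.500000, DF = 0.931323, PV = 1.396984
  t = 2.0000: CF_t = 1.500000, DF = 0.909495, PV = 1.364242
  t = 2.5000: CF_t = 1.500000, DF = 0.888178, PV = 1.332268
  t = 3.0000: CF_t = 1.500000, DF = 0.867362, PV = 1.301043
  t = 3.5000: CF_t = 1.500000, DF = 0.847033, PV = 1.270549
  t = 4.0000: CF_t = 1.500000, DF = 0.827181, PV = 1.240771
  t = 4.5000: CF_t = 1.500000, DF = 0.807794, PV = 1.211690
  t = 5.0000: CF_t = 101.500000, DF = 0.788861, PV = 80.069382
Price P = sum_t PV_t = 92.082284
Convexity numerator sum_t t*(t + 1/m) * CF_t / (1+y/m)^(m*t + 2):
  t = 0.5000: term = 0.698492
  t = 1.0000: term = 2.046363
  t = 1.5000: term = 3.996803
  t = 2.0000: term = 6.505213
  t = 2.5000: term = 9.529121
  t = 3.0000: term = 13.028095
  t = 3.5000: term = 16.963665
  t = 4.0000: term = 21.299244
  t = 4.5000: term = 26.000054
  t = 5.0000: term = 2099.903108
Convexity = (1/P) * sum = 2199.970158 / 92.082284 = 23.891351


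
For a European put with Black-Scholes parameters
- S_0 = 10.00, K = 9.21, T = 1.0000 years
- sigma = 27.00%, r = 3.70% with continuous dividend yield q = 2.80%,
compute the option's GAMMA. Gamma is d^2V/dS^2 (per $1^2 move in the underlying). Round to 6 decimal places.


d1 = 0.4731305286; d2 = 0.2031305286
phi(d1) = 0.3566983609; exp(-qT) = 0.9723883668; exp(-rT) = 0.9636761353
Gamma = exp(-qT) * phi(d1) / (S * sigma * sqrt(T)) = 0.9723883668 * 0.3566983609 / (10.0000 * 0.2700 * 1.0000000000) = 0.128463

Answer: Gamma = 0.128463


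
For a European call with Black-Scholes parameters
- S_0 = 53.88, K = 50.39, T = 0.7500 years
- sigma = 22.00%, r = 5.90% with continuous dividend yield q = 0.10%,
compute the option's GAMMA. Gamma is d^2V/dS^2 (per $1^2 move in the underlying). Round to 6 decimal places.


d1 = 0.6750621249; d2 = 0.4845365361
phi(d1) = 0.3176538632; exp(-qT) = 0.9992502812; exp(-rT) = 0.9567147489
Gamma = exp(-qT) * phi(d1) / (S * sigma * sqrt(T)) = 0.9992502812 * 0.3176538632 / (53.8800 * 0.2200 * 0.8660254038) = 0.030921

Answer: Gamma = 0.030921


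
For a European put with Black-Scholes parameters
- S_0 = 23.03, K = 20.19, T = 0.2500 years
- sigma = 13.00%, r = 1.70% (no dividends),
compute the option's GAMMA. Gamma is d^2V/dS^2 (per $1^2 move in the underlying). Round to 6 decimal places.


d1 = 2.1226581770; d2 = 2.0576581770
phi(d1) = 0.0419290070; exp(-qT) = 1.0000000000; exp(-rT) = 0.9957590185
Gamma = exp(-qT) * phi(d1) / (S * sigma * sqrt(T)) = 1.0000000000 * 0.0419290070 / (23.0300 * 0.1300 * 0.5000000000) = 0.028010

Answer: Gamma = 0.028010


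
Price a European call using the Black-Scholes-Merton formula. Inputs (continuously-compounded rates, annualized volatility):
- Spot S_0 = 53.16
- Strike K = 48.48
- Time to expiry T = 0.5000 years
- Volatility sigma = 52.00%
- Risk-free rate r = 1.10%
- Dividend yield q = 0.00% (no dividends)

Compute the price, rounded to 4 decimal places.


d1 = (ln(S/K) + (r - q + 0.5*sigma^2) * T) / (sigma * sqrt(T)) = 0.44943406
d2 = d1 - sigma * sqrt(T) = 0.08173853
exp(-rT) = 0.99451510; exp(-qT) = 1.00000000
C = S_0 * exp(-qT) * N(d1) - K * exp(-rT) * N(d2)
N(d1) = 0.67344072; N(d2) = 0.53257268
C = 53.1600 * 1.00000000 * 0.67344072 - 48.4800 * 0.99451510 * 0.53257268 = 10.1226

Answer: Price = 10.1226


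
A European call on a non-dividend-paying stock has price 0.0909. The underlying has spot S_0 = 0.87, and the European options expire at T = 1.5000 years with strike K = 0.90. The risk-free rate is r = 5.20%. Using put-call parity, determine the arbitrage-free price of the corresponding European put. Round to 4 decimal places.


Answer: Put price = 0.0534

Derivation:
Put-call parity: C - P = S_0 * exp(-qT) - K * exp(-rT).
S_0 * exp(-qT) = 0.8700 * 1.00000000 = 0.87000000
K * exp(-rT) = 0.9000 * 0.92496443 = 0.83246798
P = C - S*exp(-qT) + K*exp(-rT)
P = 0.0909 - 0.87000000 + 0.83246798 = 0.0534


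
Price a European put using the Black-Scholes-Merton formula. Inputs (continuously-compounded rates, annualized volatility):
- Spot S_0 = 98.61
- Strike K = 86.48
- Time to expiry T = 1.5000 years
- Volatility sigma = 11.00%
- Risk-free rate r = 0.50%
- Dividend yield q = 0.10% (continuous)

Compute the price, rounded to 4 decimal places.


Answer: Price = 0.9940

Derivation:
d1 = (ln(S/K) + (r - q + 0.5*sigma^2) * T) / (sigma * sqrt(T)) = 1.08619656
d2 = d1 - sigma * sqrt(T) = 0.95147462
exp(-rT) = 0.99252805; exp(-qT) = 0.99850112
P = K * exp(-rT) * N(-d2) - S_0 * exp(-qT) * N(-d1)
N(-d1) = 0.13869602; N(-d2) = 0.17068175
P = 86.4800 * 0.99252805 * 0.17068175 - 98.6100 * 0.99850112 * 0.13869602 = 0.9940


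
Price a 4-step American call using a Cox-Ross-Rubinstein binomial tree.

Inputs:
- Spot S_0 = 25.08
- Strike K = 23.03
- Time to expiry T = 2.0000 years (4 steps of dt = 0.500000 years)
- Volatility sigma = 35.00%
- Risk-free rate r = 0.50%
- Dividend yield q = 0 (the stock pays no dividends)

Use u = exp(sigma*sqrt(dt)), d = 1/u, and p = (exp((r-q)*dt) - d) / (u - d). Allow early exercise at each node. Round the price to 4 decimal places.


Answer: Price = V(0,0) = 5.9252

Derivation:
dt = T/N = 0.500000
u = exp(sigma*sqrt(dt)) = 1.280803; d = 1/u = 0.780760
p = (exp((r-q)*dt) - d) / (u - d) = 0.443448
Discount per step: exp(-r*dt) = 0.997503
Stock lattice S(k, i) with i counting down-moves:
  k=0: S(0,0) = 25.0800
  k=1: S(1,0) = 32.1225; S(1,1) = 19.5815
  k=2: S(2,0) = 41.1427; S(2,1) = 25.0800; S(2,2) = 15.2884
  k=3: S(3,0) = 52.6956; S(3,1) = 32.1225; S(3,2) = 19.5815; S(3,3) = 11.9366
  k=4: S(4,0) = 67.4928; S(4,1) = 41.1427; S(4,2) = 25.0800; S(4,3) = 15.2884; S(4,4) = 9.3196
Terminal payoffs V(N, i) = max(S_T - K, 0):
  V(4,0) = 44.462752; V(4,1) = 18.112657; V(4,2) = 2.050000; V(4,3) = 0.000000; V(4,4) = 0.000000
Backward induction: V(k, i) = exp(-r*dt) * [p * V(k+1, i) + (1-p) * V(k+1, i+1)]; then take max(V_cont, immediate exercise) for American.
  V(3,0) = exp(-r*dt) * [p*44.462752 + (1-p)*18.112657] = 29.723149; exercise = 29.665646; V(3,0) = max -> 29.723149
  V(3,1) = exp(-r*dt) * [p*18.112657 + (1-p)*2.050000] = 9.150047; exercise = 9.092544; V(3,1) = max -> 9.150047
  V(3,2) = exp(-r*dt) * [p*2.050000 + (1-p)*0.000000] = 0.906798; exercise = 0.000000; V(3,2) = max -> 0.906798
  V(3,3) = exp(-r*dt) * [p*0.000000 + (1-p)*0.000000] = 0.000000; exercise = 0.000000; V(3,3) = max -> 0.000000
  V(2,0) = exp(-r*dt) * [p*29.723149 + (1-p)*9.150047] = 18.227519; exercise = 18.112657; V(2,0) = max -> 18.227519
  V(2,1) = exp(-r*dt) * [p*9.150047 + (1-p)*0.906798] = 4.550858; exercise = 2.050000; V(2,1) = max -> 4.550858
  V(2,2) = exp(-r*dt) * [p*0.906798 + (1-p)*0.000000] = 0.401114; exercise = 0.000000; V(2,2) = max -> 0.401114
  V(1,0) = exp(-r*dt) * [p*18.227519 + (1-p)*4.550858] = 10.589238; exercise = 9.092544; V(1,0) = max -> 10.589238
  V(1,1) = exp(-r*dt) * [p*4.550858 + (1-p)*0.401114] = 2.235713; exercise = 0.000000; V(1,1) = max -> 2.235713
  V(0,0) = exp(-r*dt) * [p*10.589238 + (1-p)*2.235713] = 5.925234; exercise = 2.050000; V(0,0) = max -> 5.925234


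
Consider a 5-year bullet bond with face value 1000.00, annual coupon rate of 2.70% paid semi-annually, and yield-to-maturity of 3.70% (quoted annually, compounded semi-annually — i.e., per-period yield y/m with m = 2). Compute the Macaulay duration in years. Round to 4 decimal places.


Coupon per period c = face * coupon_rate / m = 13.500000
Periods per year m = 2; per-period yield y/m = 0.018500
Number of cashflows N = 10
Cashflows (t years, CF_t, discount factor 1/(1+y/m)^(m*t), PV):
  t = 0.5000: CF_t = 13.500000, DF = 0.981836, PV = 13.254786
  t = 1.0000: CF_t = 13.500000, DF = 0.964002, PV = 13.014027
  t = 1.5000: CF_t = 13.500000, DF = 0.946492, PV = 12.777641
  t = 2.0000: CF_t = 13.500000, DF = 0.929300, PV = 12.545548
  t = 2.5000: CF_t = 13.500000, DF = 0.912420, PV = 12.317671
  t = 3.0000: CF_t = 13.500000, DF = 0.895847, PV = 12.093933
  t = 3.5000: CF_t = 13.500000, DF = 0.879575, PV = 11.874259
  t = 4.0000: CF_t = 13.500000, DF = 0.863598, PV = 11.658576
  t = 4.5000: CF_t = 13.500000, DF = 0.847912, PV = 11.446810
  t = 5.0000: CF_t = 1013.500000, DF = 0.832510, PV = 843.749289
Price P = sum_t PV_t = 954.732540
Macaulay numerator sum_t t * PV_t:
  t * PV_t at t = 0.5000: 6.627393
  t * PV_t at t = 1.0000: 13.014027
  t * PV_t at t = 1.5000: 19.166461
  t * PV_t at t = 2.0000: 25.091096
  t * PV_t at t = 2.5000: 30.794178
  t * PV_t at t = 3.0000: 36.281800
  t * PV_t at t = 3.5000: 41.559908
  t * PV_t at t = 4.0000: 46.634303
  t * PV_t at t = 4.5000: 51.510644
  t * PV_t at t = 5.0000: 4218.746443
Macaulay duration D = (sum_t t * PV_t) / P = 4489.426253 / 954.732540 = 4.702287

Answer: Macaulay duration = 4.7023 years


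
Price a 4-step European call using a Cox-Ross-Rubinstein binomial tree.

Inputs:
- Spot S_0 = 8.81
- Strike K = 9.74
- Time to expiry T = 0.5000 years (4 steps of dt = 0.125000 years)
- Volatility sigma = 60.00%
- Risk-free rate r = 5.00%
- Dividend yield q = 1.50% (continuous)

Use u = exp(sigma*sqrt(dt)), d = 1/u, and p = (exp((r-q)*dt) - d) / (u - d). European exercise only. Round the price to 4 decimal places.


dt = T/N = 0.125000
u = exp(sigma*sqrt(dt)) = 1.236311; d = 1/u = 0.808858
p = (exp((r-q)*dt) - d) / (u - d) = 0.457422
Discount per step: exp(-r*dt) = 0.993769
Stock lattice S(k, i) with i counting down-moves:
  k=0: S(0,0) = 8.8100
  k=1: S(1,0) = 10.8919; S(1,1) = 7.1260
  k=2: S(2,0) = 13.4658; S(2,1) = 8.8100; S(2,2) = 5.7640
  k=3: S(3,0) = 16.6479; S(3,1) = 10.8919; S(3,2) = 7.1260; S(3,3) = 4.6622
  k=4: S(4,0) = 20.5820; S(4,1) = 13.4658; S(4,2) = 8.8100; S(4,3) = 5.7640; S(4,4) = 3.7711
Terminal payoffs V(N, i) = max(S_T - K, 0):
  V(4,0) = 10.841973; V(4,1) = 3.725778; V(4,2) = 0.000000; V(4,3) = 0.000000; V(4,4) = 0.000000
Backward induction: V(k, i) = exp(-r*dt) * [p * V(k+1, i) + (1-p) * V(k+1, i+1)].
  V(3,0) = exp(-r*dt) * [p*10.841973 + (1-p)*3.725778] = 6.937391
  V(3,1) = exp(-r*dt) * [p*3.725778 + (1-p)*0.000000] = 1.693636
  V(3,2) = exp(-r*dt) * [p*0.000000 + (1-p)*0.000000] = 0.000000
  V(3,3) = exp(-r*dt) * [p*0.000000 + (1-p)*0.000000] = 0.000000
  V(2,0) = exp(-r*dt) * [p*6.937391 + (1-p)*1.693636] = 4.066750
  V(2,1) = exp(-r*dt) * [p*1.693636 + (1-p)*0.000000] = 0.769880
  V(2,2) = exp(-r*dt) * [p*0.000000 + (1-p)*0.000000] = 0.000000
  V(1,0) = exp(-r*dt) * [p*4.066750 + (1-p)*0.769880] = 2.263750
  V(1,1) = exp(-r*dt) * [p*0.769880 + (1-p)*0.000000] = 0.349966
  V(0,0) = exp(-r*dt) * [p*2.263750 + (1-p)*0.349966] = 1.217739

Answer: Price = V(0,0) = 1.2177


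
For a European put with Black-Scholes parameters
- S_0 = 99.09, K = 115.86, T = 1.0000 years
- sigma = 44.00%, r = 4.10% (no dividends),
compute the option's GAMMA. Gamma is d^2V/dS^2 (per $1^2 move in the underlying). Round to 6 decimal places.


d1 = -0.0421682673; d2 = -0.4821682673
phi(d1) = 0.3985877459; exp(-qT) = 1.0000000000; exp(-rT) = 0.9598291299
Gamma = exp(-qT) * phi(d1) / (S * sigma * sqrt(T)) = 1.0000000000 * 0.3985877459 / (99.0900 * 0.4400 * 1.0000000000) = 0.009142

Answer: Gamma = 0.009142


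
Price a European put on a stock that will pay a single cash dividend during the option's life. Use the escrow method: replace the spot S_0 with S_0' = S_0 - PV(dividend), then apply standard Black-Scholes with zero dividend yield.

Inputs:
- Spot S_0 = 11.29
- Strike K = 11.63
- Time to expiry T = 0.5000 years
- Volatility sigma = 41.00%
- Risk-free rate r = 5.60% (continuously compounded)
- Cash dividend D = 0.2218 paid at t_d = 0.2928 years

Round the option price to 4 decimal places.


PV(D) = D * exp(-r * t_d) = 0.2218 * 0.98373690 = 0.21819284
S_0' = S_0 - PV(D) = 11.2900 - 0.21819284 = 11.07180716
d1 = (ln(S_0'/K) + (r + sigma^2/2)*T) / (sigma*sqrt(T)) = 0.07188004
d2 = d1 - sigma*sqrt(T) = -0.21803374
exp(-rT) = 0.97238837
N(-d1) = 0.47134869; N(-d2) = 0.58629859
P = K * exp(-rT) * N(-d2) - S_0' * N(-d1) = 11.6300 * 0.97238837 * 0.58629859 - 11.07180716 * 0.47134869 = 1.4117

Answer: Price = 1.4117


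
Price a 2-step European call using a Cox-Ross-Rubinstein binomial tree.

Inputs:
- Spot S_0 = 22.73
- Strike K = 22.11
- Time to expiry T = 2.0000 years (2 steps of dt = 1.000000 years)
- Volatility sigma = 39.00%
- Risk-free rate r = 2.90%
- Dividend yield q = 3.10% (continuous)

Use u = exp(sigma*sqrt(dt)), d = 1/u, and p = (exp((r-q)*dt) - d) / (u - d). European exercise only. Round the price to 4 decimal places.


Answer: Price = V(0,0) = 4.4547

Derivation:
dt = T/N = 1.000000
u = exp(sigma*sqrt(dt)) = 1.476981; d = 1/u = 0.677057
p = (exp((r-q)*dt) - d) / (u - d) = 0.401220
Discount per step: exp(-r*dt) = 0.971416
Stock lattice S(k, i) with i counting down-moves:
  k=0: S(0,0) = 22.7300
  k=1: S(1,0) = 33.5718; S(1,1) = 15.3895
  k=2: S(2,0) = 49.5849; S(2,1) = 22.7300; S(2,2) = 10.4196
Terminal payoffs V(N, i) = max(S_T - K, 0):
  V(2,0) = 27.474865; V(2,1) = 0.620000; V(2,2) = 0.000000
Backward induction: V(k, i) = exp(-r*dt) * [p * V(k+1, i) + (1-p) * V(k+1, i+1)].
  V(1,0) = exp(-r*dt) * [p*27.474865 + (1-p)*0.620000] = 11.068996
  V(1,1) = exp(-r*dt) * [p*0.620000 + (1-p)*0.000000] = 0.241646
  V(0,0) = exp(-r*dt) * [p*11.068996 + (1-p)*0.241646] = 4.454712


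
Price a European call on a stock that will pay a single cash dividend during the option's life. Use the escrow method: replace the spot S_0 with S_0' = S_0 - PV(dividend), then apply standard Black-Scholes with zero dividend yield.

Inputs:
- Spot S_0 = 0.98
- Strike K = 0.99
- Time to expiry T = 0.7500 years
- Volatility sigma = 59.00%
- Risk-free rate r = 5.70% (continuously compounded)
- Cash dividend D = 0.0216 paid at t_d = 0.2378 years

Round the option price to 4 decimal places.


Answer: Price = 0.1974

Derivation:
PV(D) = D * exp(-r * t_d) = 0.0216 * 0.98653685 = 0.02130920
S_0' = S_0 - PV(D) = 0.9800 - 0.02130920 = 0.95869080
d1 = (ln(S_0'/K) + (r + sigma^2/2)*T) / (sigma*sqrt(T)) = 0.27624971
d2 = d1 - sigma*sqrt(T) = -0.23470528
exp(-rT) = 0.95815090
N(d1) = 0.60882186; N(d2) = 0.40721874
C = S_0' * N(d1) - K * exp(-rT) * N(d2) = 0.95869080 * 0.60882186 - 0.9900 * 0.95815090 * 0.40721874 = 0.1974


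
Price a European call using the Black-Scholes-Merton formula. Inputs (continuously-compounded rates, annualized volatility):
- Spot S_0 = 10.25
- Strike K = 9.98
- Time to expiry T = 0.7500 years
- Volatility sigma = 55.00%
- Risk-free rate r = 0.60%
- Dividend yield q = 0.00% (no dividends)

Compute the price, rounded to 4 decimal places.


Answer: Price = 2.0612

Derivation:
d1 = (ln(S/K) + (r - q + 0.5*sigma^2) * T) / (sigma * sqrt(T)) = 0.30364869
d2 = d1 - sigma * sqrt(T) = -0.17266528
exp(-rT) = 0.99551011; exp(-qT) = 1.00000000
C = S_0 * exp(-qT) * N(d1) - K * exp(-rT) * N(d2)
N(d1) = 0.61930222; N(d2) = 0.43145727
C = 10.2500 * 1.00000000 * 0.61930222 - 9.9800 * 0.99551011 * 0.43145727 = 2.0612


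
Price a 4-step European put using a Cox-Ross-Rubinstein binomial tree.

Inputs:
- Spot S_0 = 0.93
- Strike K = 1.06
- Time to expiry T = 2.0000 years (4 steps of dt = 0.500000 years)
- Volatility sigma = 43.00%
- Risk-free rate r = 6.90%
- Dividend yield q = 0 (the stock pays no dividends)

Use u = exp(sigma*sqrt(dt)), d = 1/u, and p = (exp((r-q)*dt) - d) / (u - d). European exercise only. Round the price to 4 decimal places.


Answer: Price = V(0,0) = 0.2213

Derivation:
dt = T/N = 0.500000
u = exp(sigma*sqrt(dt)) = 1.355345; d = 1/u = 0.737820
p = (exp((r-q)*dt) - d) / (u - d) = 0.481409
Discount per step: exp(-r*dt) = 0.966088
Stock lattice S(k, i) with i counting down-moves:
  k=0: S(0,0) = 0.9300
  k=1: S(1,0) = 1.2605; S(1,1) = 0.6862
  k=2: S(2,0) = 1.7084; S(2,1) = 0.9300; S(2,2) = 0.5063
  k=3: S(3,0) = 2.3154; S(3,1) = 1.2605; S(3,2) = 0.6862; S(3,3) = 0.3735
  k=4: S(4,0) = 3.1382; S(4,1) = 1.7084; S(4,2) = 0.9300; S(4,3) = 0.5063; S(4,4) = 0.2756
Terminal payoffs V(N, i) = max(K - S_T, 0):
  V(4,0) = 0.000000; V(4,1) = 0.000000; V(4,2) = 0.130000; V(4,3) = 0.553729; V(4,4) = 0.784397
Backward induction: V(k, i) = exp(-r*dt) * [p * V(k+1, i) + (1-p) * V(k+1, i+1)].
  V(3,0) = exp(-r*dt) * [p*0.000000 + (1-p)*0.000000] = 0.000000
  V(3,1) = exp(-r*dt) * [p*0.000000 + (1-p)*0.130000] = 0.065131
  V(3,2) = exp(-r*dt) * [p*0.130000 + (1-p)*0.553729] = 0.337881
  V(3,3) = exp(-r*dt) * [p*0.553729 + (1-p)*0.784397] = 0.650517
  V(2,0) = exp(-r*dt) * [p*0.000000 + (1-p)*0.065131] = 0.032631
  V(2,1) = exp(-r*dt) * [p*0.065131 + (1-p)*0.337881] = 0.199571
  V(2,2) = exp(-r*dt) * [p*0.337881 + (1-p)*0.650517] = 0.483055
  V(1,0) = exp(-r*dt) * [p*0.032631 + (1-p)*0.199571] = 0.115162
  V(1,1) = exp(-r*dt) * [p*0.199571 + (1-p)*0.483055] = 0.334830
  V(0,0) = exp(-r*dt) * [p*0.115162 + (1-p)*0.334830] = 0.221311


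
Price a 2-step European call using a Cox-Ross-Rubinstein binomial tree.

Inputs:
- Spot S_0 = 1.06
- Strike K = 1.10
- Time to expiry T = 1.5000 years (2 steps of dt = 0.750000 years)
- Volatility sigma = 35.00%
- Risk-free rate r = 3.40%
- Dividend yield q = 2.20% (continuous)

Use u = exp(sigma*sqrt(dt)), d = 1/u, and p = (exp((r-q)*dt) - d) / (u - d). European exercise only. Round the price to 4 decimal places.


dt = T/N = 0.750000
u = exp(sigma*sqrt(dt)) = 1.354062; d = 1/u = 0.738519
p = (exp((r-q)*dt) - d) / (u - d) = 0.439485
Discount per step: exp(-r*dt) = 0.974822
Stock lattice S(k, i) with i counting down-moves:
  k=0: S(0,0) = 1.0600
  k=1: S(1,0) = 1.4353; S(1,1) = 0.7828
  k=2: S(2,0) = 1.9435; S(2,1) = 1.0600; S(2,2) = 0.5781
Terminal payoffs V(N, i) = max(S_T - K, 0):
  V(2,0) = 0.843493; V(2,1) = 0.000000; V(2,2) = 0.000000
Backward induction: V(k, i) = exp(-r*dt) * [p * V(k+1, i) + (1-p) * V(k+1, i+1)].
  V(1,0) = exp(-r*dt) * [p*0.843493 + (1-p)*0.000000] = 0.361369
  V(1,1) = exp(-r*dt) * [p*0.000000 + (1-p)*0.000000] = 0.000000
  V(0,0) = exp(-r*dt) * [p*0.361369 + (1-p)*0.000000] = 0.154818

Answer: Price = V(0,0) = 0.1548


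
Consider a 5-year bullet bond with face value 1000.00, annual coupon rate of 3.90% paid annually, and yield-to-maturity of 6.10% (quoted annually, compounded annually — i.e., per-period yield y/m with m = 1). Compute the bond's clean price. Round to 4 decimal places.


Coupon per period c = face * coupon_rate / m = 39.000000
Periods per year m = 1; per-period yield y/m = 0.061000
Number of cashflows N = 5
Cashflows (t years, CF_t, discount factor 1/(1+y/m)^(m*t), PV):
  t = 1.0000: CF_t = 39.000000, DF = 0.942507, PV = 36.757776
  t = 2.0000: CF_t = 39.000000, DF = 0.888320, PV = 34.644463
  t = 3.0000: CF_t = 39.000000, DF = 0.837247, PV = 32.652652
  t = 4.0000: CF_t = 39.000000, DF = 0.789112, PV = 30.775355
  t = 5.0000: CF_t = 1039.000000, DF = 0.743743, PV = 772.749314
Price P = sum_t PV_t = 907.579560

Answer: Price = 907.5796


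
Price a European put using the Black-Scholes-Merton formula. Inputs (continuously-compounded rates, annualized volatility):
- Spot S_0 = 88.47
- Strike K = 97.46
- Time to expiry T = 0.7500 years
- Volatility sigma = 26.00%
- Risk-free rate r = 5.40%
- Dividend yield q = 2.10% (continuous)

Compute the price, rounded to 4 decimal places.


Answer: Price = 11.7589

Derivation:
d1 = (ln(S/K) + (r - q + 0.5*sigma^2) * T) / (sigma * sqrt(T)) = -0.20730661
d2 = d1 - sigma * sqrt(T) = -0.43247322
exp(-rT) = 0.96030916; exp(-qT) = 0.98437338
P = K * exp(-rT) * N(-d2) - S_0 * exp(-qT) * N(-d1)
N(-d1) = 0.58211479; N(-d2) = 0.66730124
P = 97.4600 * 0.96030916 * 0.66730124 - 88.4700 * 0.98437338 * 0.58211479 = 11.7589


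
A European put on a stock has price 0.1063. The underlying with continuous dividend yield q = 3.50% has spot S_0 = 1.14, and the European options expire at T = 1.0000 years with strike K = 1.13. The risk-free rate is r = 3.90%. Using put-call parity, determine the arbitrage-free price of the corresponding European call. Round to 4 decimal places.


Put-call parity: C - P = S_0 * exp(-qT) - K * exp(-rT).
S_0 * exp(-qT) = 1.1400 * 0.96560542 = 1.10079017
K * exp(-rT) = 1.1300 * 0.96175071 = 1.08677830
C = P + S*exp(-qT) - K*exp(-rT)
C = 0.1063 + 1.10079017 - 1.08677830 = 0.1203

Answer: Call price = 0.1203


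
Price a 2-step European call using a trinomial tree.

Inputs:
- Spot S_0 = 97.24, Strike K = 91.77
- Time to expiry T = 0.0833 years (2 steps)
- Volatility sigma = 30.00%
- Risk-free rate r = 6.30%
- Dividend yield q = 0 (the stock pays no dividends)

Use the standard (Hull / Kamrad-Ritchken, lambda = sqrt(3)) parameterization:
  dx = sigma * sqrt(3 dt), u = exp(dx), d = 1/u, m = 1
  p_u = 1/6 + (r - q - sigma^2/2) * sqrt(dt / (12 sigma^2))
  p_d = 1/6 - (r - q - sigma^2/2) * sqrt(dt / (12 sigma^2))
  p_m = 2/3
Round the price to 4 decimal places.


dt = T/N = 0.041650; dx = sigma*sqrt(3*dt) = 0.106045
u = exp(dx) = 1.111872; d = 1/u = 0.899384
p_u = 0.170201, p_m = 0.666667, p_d = 0.163132
Discount per step: exp(-r*dt) = 0.997379
Stock lattice S(k, j) with j the centered position index:
  k=0: S(0,+0) = 97.2400
  k=1: S(1,-1) = 87.4561; S(1,+0) = 97.2400; S(1,+1) = 108.1184
  k=2: S(2,-2) = 78.6567; S(2,-1) = 87.4561; S(2,+0) = 97.2400; S(2,+1) = 108.1184; S(2,+2) = 120.2138
Terminal payoffs V(N, j) = max(S_T - K, 0):
  V(2,-2) = 0.000000; V(2,-1) = 0.000000; V(2,+0) = 5.470000; V(2,+1) = 16.348403; V(2,+2) = 28.443791
Backward induction: V(k, j) = exp(-r*dt) * [p_u * V(k+1, j+1) + p_m * V(k+1, j) + p_d * V(k+1, j-1)]
  V(1,-1) = exp(-r*dt) * [p_u*5.470000 + p_m*0.000000 + p_d*0.000000] = 0.928562
  V(1,+0) = exp(-r*dt) * [p_u*16.348403 + p_m*5.470000 + p_d*0.000000] = 6.412342
  V(1,+1) = exp(-r*dt) * [p_u*28.443791 + p_m*16.348403 + p_d*5.470000] = 16.588857
  V(0,+0) = exp(-r*dt) * [p_u*16.588857 + p_m*6.412342 + p_d*0.928562] = 7.230822

Answer: Price = V(0,0) = 7.2308


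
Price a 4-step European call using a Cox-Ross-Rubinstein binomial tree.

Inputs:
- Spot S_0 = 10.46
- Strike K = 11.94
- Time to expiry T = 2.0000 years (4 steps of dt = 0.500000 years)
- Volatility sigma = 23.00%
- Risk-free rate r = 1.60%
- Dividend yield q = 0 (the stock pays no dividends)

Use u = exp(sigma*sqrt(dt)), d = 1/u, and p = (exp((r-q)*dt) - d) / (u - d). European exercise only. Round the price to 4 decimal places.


Answer: Price = V(0,0) = 1.0069

Derivation:
dt = T/N = 0.500000
u = exp(sigma*sqrt(dt)) = 1.176607; d = 1/u = 0.849902
p = (exp((r-q)*dt) - d) / (u - d) = 0.484016
Discount per step: exp(-r*dt) = 0.992032
Stock lattice S(k, i) with i counting down-moves:
  k=0: S(0,0) = 10.4600
  k=1: S(1,0) = 12.3073; S(1,1) = 8.8900
  k=2: S(2,0) = 14.4809; S(2,1) = 10.4600; S(2,2) = 7.5556
  k=3: S(3,0) = 17.0383; S(3,1) = 12.3073; S(3,2) = 8.8900; S(3,3) = 6.4215
  k=4: S(4,0) = 20.0473; S(4,1) = 14.4809; S(4,2) = 10.4600; S(4,3) = 7.5556; S(4,4) = 5.4577
Terminal payoffs V(N, i) = max(S_T - K, 0):
  V(4,0) = 8.107344; V(4,1) = 2.540857; V(4,2) = 0.000000; V(4,3) = 0.000000; V(4,4) = 0.000000
Backward induction: V(k, i) = exp(-r*dt) * [p * V(k+1, i) + (1-p) * V(k+1, i+1)].
  V(3,0) = exp(-r*dt) * [p*8.107344 + (1-p)*2.540857] = 5.193411
  V(3,1) = exp(-r*dt) * [p*2.540857 + (1-p)*0.000000] = 1.220016
  V(3,2) = exp(-r*dt) * [p*0.000000 + (1-p)*0.000000] = 0.000000
  V(3,3) = exp(-r*dt) * [p*0.000000 + (1-p)*0.000000] = 0.000000
  V(2,0) = exp(-r*dt) * [p*5.193411 + (1-p)*1.220016] = 3.118157
  V(2,1) = exp(-r*dt) * [p*1.220016 + (1-p)*0.000000] = 0.585802
  V(2,2) = exp(-r*dt) * [p*0.000000 + (1-p)*0.000000] = 0.000000
  V(1,0) = exp(-r*dt) * [p*3.118157 + (1-p)*0.585802] = 1.797068
  V(1,1) = exp(-r*dt) * [p*0.585802 + (1-p)*0.000000] = 0.281278
  V(0,0) = exp(-r*dt) * [p*1.797068 + (1-p)*0.281278] = 1.006857


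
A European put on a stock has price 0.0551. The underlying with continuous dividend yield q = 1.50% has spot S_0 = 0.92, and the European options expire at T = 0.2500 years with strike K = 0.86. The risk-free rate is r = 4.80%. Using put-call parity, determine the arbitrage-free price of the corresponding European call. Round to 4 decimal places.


Put-call parity: C - P = S_0 * exp(-qT) - K * exp(-rT).
S_0 * exp(-qT) = 0.9200 * 0.99625702 = 0.91655646
K * exp(-rT) = 0.8600 * 0.98807171 = 0.84974167
C = P + S*exp(-qT) - K*exp(-rT)
C = 0.0551 + 0.91655646 - 0.84974167 = 0.1219

Answer: Call price = 0.1219


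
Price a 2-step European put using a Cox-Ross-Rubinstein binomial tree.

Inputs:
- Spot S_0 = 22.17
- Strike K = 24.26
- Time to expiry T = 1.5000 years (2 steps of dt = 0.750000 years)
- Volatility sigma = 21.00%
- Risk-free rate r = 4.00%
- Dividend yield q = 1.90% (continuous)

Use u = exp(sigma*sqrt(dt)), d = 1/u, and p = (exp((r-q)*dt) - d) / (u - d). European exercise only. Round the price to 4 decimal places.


dt = T/N = 0.750000
u = exp(sigma*sqrt(dt)) = 1.199453; d = 1/u = 0.833714
p = (exp((r-q)*dt) - d) / (u - d) = 0.498063
Discount per step: exp(-r*dt) = 0.970446
Stock lattice S(k, i) with i counting down-moves:
  k=0: S(0,0) = 22.1700
  k=1: S(1,0) = 26.5919; S(1,1) = 18.4834
  k=2: S(2,0) = 31.8957; S(2,1) = 22.1700; S(2,2) = 15.4099
Terminal payoffs V(N, i) = max(K - S_T, 0):
  V(2,0) = 0.000000; V(2,1) = 2.090000; V(2,2) = 8.850112
Backward induction: V(k, i) = exp(-r*dt) * [p * V(k+1, i) + (1-p) * V(k+1, i+1)].
  V(1,0) = exp(-r*dt) * [p*0.000000 + (1-p)*2.090000] = 1.018044
  V(1,1) = exp(-r*dt) * [p*2.090000 + (1-p)*8.850112] = 5.321099
  V(0,0) = exp(-r*dt) * [p*1.018044 + (1-p)*5.321099] = 3.083986

Answer: Price = V(0,0) = 3.0840


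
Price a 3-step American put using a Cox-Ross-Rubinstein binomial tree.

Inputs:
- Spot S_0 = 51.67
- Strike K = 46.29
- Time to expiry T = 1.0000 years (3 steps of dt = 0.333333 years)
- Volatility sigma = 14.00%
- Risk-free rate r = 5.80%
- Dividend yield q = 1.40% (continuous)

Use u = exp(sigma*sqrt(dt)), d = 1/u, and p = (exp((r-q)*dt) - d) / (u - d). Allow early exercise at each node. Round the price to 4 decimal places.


dt = T/N = 0.333333
u = exp(sigma*sqrt(dt)) = 1.084186; d = 1/u = 0.922351
p = (exp((r-q)*dt) - d) / (u - d) = 0.571099
Discount per step: exp(-r*dt) = 0.980852
Stock lattice S(k, i) with i counting down-moves:
  k=0: S(0,0) = 51.6700
  k=1: S(1,0) = 56.0199; S(1,1) = 47.6579
  k=2: S(2,0) = 60.7359; S(2,1) = 51.6700; S(2,2) = 43.9573
  k=3: S(3,0) = 65.8490; S(3,1) = 56.0199; S(3,2) = 47.6579; S(3,3) = 40.5441
Terminal payoffs V(N, i) = max(K - S_T, 0):
  V(3,0) = 0.000000; V(3,1) = 0.000000; V(3,2) = 0.000000; V(3,3) = 5.745902
Backward induction: V(k, i) = exp(-r*dt) * [p * V(k+1, i) + (1-p) * V(k+1, i+1)]; then take max(V_cont, immediate exercise) for American.
  V(2,0) = exp(-r*dt) * [p*0.000000 + (1-p)*0.000000] = 0.000000; exercise = 0.000000; V(2,0) = max -> 0.000000
  V(2,1) = exp(-r*dt) * [p*0.000000 + (1-p)*0.000000] = 0.000000; exercise = 0.000000; V(2,1) = max -> 0.000000
  V(2,2) = exp(-r*dt) * [p*0.000000 + (1-p)*5.745902] = 2.417233; exercise = 2.332675; V(2,2) = max -> 2.417233
  V(1,0) = exp(-r*dt) * [p*0.000000 + (1-p)*0.000000] = 0.000000; exercise = 0.000000; V(1,0) = max -> 0.000000
  V(1,1) = exp(-r*dt) * [p*0.000000 + (1-p)*2.417233] = 1.016901; exercise = 0.000000; V(1,1) = max -> 1.016901
  V(0,0) = exp(-r*dt) * [p*0.000000 + (1-p)*1.016901] = 0.427798; exercise = 0.000000; V(0,0) = max -> 0.427798

Answer: Price = V(0,0) = 0.4278


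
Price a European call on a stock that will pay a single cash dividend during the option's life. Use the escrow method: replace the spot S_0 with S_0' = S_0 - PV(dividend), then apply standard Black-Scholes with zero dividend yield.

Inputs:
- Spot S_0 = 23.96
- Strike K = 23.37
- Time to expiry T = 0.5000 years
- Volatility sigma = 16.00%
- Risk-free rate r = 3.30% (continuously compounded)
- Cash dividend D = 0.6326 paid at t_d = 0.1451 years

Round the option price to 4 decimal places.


PV(D) = D * exp(-r * t_d) = 0.6326 * 0.99522315 = 0.62957816
S_0' = S_0 - PV(D) = 23.9600 - 0.62957816 = 23.33042184
d1 = (ln(S_0'/K) + (r + sigma^2/2)*T) / (sigma*sqrt(T)) = 0.18742766
d2 = d1 - sigma*sqrt(T) = 0.07429057
exp(-rT) = 0.98363538
N(d1) = 0.57433733; N(d2) = 0.52961041
C = S_0' * N(d1) - K * exp(-rT) * N(d2) = 23.33042184 * 0.57433733 - 23.3700 * 0.98363538 * 0.52961041 = 1.2251

Answer: Price = 1.2251
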